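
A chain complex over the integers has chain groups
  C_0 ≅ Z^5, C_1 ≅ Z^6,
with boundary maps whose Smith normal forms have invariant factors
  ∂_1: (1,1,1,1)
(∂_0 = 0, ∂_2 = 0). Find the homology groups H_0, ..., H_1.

H_0 ≅ Z,  H_1 ≅ Z^2.

H_0: b_0 = 5 − 0 − 4 = 1; torsion from ∂_1 factors > 1: none. So H_0 ≅ Z.
H_1: b_1 = 6 − 4 − 0 = 2; torsion from ∂_2 factors > 1: none. So H_1 ≅ Z^2.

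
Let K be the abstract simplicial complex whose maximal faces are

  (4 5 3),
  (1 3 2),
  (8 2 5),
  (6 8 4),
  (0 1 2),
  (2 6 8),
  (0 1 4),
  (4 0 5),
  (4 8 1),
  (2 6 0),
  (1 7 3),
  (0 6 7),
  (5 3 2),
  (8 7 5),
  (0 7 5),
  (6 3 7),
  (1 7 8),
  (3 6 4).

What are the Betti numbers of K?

b_0 = 1, b_1 = 2, b_2 = 1.

Fix the vertex order 0 < 1 < 2 < 3 < 4 < 5 < 6 < 7 < 8 and write every simplex with vertices in increasing order. Then dim K = 2 and the simplices of K are:

  0-simplices (9): [0], [1], [2], [3], [4], [5], [6], [7], [8]
  1-simplices (27): (27 of them)
  2-simplices (18): [0,1,2], [0,1,4], [0,2,6], [0,4,5], [0,5,7], [0,6,7], [1,2,3], [1,3,7], [1,4,8], [1,7,8], [2,3,5], [2,5,8], [2,6,8], [3,4,5], [3,4,6], [3,6,7], [4,6,8], [5,7,8]

Hence C_0 ≅ Z^9, C_1 ≅ Z^27, C_2 ≅ Z^18.

∂_1: C_1 → C_0 is given by ∂[p,q] = [q] − [p].
This gives a 9×27 integer matrix of rank 8; reducing to Smith normal form yields diagonal entries (1,1,1,1,1,1,1,1).

∂_2: C_2 → C_1 acts by ∂[p,q,r] = [q,r] − [p,r] + [p,q]. For instance
  ∂[1,3,7] = [3,7] − [1,7] + [1,3],
  ∂[1,4,8] = [4,8] − [1,8] + [1,4].
The 27×18 boundary matrix has rank 17 and Smith normal form diag(1,1,1,1,1,1,1,1,1,1,1,1,1,1,1,1,1).

Reading off H_k = ker ∂_k / im ∂_{k+1}:

  H_0: rank C_0 − rank ∂_1 = 9 − 8 = 1, and the invariant factors of ∂_1 are all 1, so H_0 ≅ Z.
  H_1: rank ker ∂_1 − rank ∂_2 = (27 − 8) − 17 = 2, and the invariant factors of ∂_2 are all 1, so H_1 ≅ Z^2.
  H_2: rank ker ∂_2 − rank ∂_3 = (18 − 17) − 0 = 1, and there is no ∂_3, so H_2 ≅ Z.

(K is a triangulation of the torus T^2.)

Hence the Betti numbers are b_0 = 1, b_1 = 2, b_2 = 1.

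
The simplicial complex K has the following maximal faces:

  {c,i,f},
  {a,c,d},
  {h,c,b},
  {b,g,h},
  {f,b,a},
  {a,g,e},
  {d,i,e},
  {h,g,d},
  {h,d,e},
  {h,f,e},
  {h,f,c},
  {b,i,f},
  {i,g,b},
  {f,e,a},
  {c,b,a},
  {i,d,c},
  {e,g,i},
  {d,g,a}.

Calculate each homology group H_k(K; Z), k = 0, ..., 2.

Fix the vertex order a < b < c < d < e < f < g < h < i and write every simplex with vertices in increasing order. Then dim K = 2 and the simplices of K are:

  0-simplices (9): a, b, c, d, e, f, g, h, i
  1-simplices (27): ab, ac, ad, ae, af, ag, bc, bf, bg, bh, bi, cd, cf, ch, ci, de, dg, dh, di, ef, eg, eh, ei, fh, fi, gh, gi
  2-simplices (18): abc, abf, acd, adg, aef, aeg, bch, bfi, bgh, bgi, cdi, cfh, cfi, deh, dei, dgh, efh, egi

giving chain groups C_0 ≅ Z^9, C_1 ≅ Z^27, C_2 ≅ Z^18.

The boundary map ∂_1: C_1 → C_0 maps an edge to its endpoints' difference, ∂[p,q] = q − p. For instance
  ∂fi = i − f.
This gives a 9×27 integer matrix of rank 8; reducing to Smith normal form yields diagonal entries (1,1,1,1,1,1,1,1).

Boundary ∂_2: C_2 → C_1 maps a triangle to the signed sum of its edges. For instance
  ∂efh = fh − eh + ef,
  ∂cfi = fi − ci + cf.
As a 27×18 matrix over Z this has rank 18, with invariant factors (1,1,1,1,1,1,1,1,1,1,1,1,1,1,1,1,1,2).

Reading off H_k = ker ∂_k / im ∂_{k+1}:

  H_0: rank C_0 − rank ∂_1 = 9 − 8 = 1, and the invariant factors of ∂_1 are all 1, so H_0 ≅ Z.
  H_1: rank ker ∂_1 − rank ∂_2 = (27 − 8) − 18 = 1, and ∂_2 has invariant factor 2 > 1, so H_1 ≅ Z ⊕ Z/2.
  H_2: rank ker ∂_2 − rank ∂_3 = (18 − 18) − 0 = 0, and there is no ∂_3, so H_2 ≅ 0.

(K is a triangulation of the Klein bottle.)

H_0 = Z,  H_1 = Z ⊕ Z/2,  H_2 = 0.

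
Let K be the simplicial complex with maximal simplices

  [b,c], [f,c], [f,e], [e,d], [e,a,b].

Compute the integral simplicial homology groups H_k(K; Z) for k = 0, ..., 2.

H_0 = Z,  H_1 = Z,  H_2 = 0.

Fix the vertex order a < b < c < d < e < f and write every simplex with vertices in increasing order. Then dim K = 2 and the simplices of K are:

  0-simplices (6): a, b, c, d, e, f
  1-simplices (7): ab, ae, bc, be, cf, de, ef
  2-simplices (1): abe

so the chain groups are C_0 ≅ Z^6, C_1 ≅ Z^7, C_2 ≅ Z^1.

Boundary ∂_1: C_1 → C_0 sends each edge [p,q] (with p < q) to q − p. For instance
  ∂de = e − d.
This gives a 6×7 integer matrix of rank 5; reducing to Smith normal form yields diagonal entries (1,1,1,1,1).

The boundary map ∂_2: C_2 → C_1 sends each 2-simplex [p,q,r] to [q,r] − [p,r] + [p,q]. For instance
  ∂abe = be − ae + ab.
The 7×1 boundary matrix has rank 1 and Smith normal form diag(1).

Now H_k = ker ∂_k / im ∂_{k+1}, so:

  H_0: rank C_0 − rank ∂_1 = 6 − 5 = 1, and the invariant factors of ∂_1 are all 1, so H_0 = Z.
  H_1: rank ker ∂_1 − rank ∂_2 = (7 − 5) − 1 = 1, and the invariant factors of ∂_2 are all 1, so H_1 = Z.
  H_2: rank ker ∂_2 − rank ∂_3 = (1 − 1) − 0 = 0, and there is no ∂_3, so H_2 = 0.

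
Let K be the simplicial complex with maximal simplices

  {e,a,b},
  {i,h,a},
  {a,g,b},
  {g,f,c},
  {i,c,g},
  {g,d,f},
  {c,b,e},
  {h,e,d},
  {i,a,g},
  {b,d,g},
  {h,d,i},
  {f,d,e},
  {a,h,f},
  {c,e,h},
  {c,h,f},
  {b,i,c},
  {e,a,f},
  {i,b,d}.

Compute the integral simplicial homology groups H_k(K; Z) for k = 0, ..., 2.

H_0 = Z,  H_1 = Z ⊕ Z/2,  H_2 = 0.

Fix the vertex order a < b < c < d < e < f < g < h < i and write every simplex with vertices in increasing order. Then dim K = 2 and the simplices of K are:

  0-simplices (9): a, b, c, d, e, f, g, h, i
  1-simplices (27): ab, ae, af, ag, ah, ai, bc, bd, be, bg, bi, ce, cf, cg, ch, ci, de, df, dg, dh, di, ef, eh, fg, fh, gi, hi
  2-simplices (18): abe, abg, aef, afh, agi, ahi, bce, bci, bdg, bdi, ceh, cfg, cfh, cgi, def, deh, dfg, dhi

so the chain groups are C_0 ≅ Z^9, C_1 ≅ Z^27, C_2 ≅ Z^18.

Boundary ∂_1: C_1 → C_0 sends each edge [p,q] (with p < q) to q − p.
As a 9×27 matrix over Z this has rank 8, with invariant factors (1,1,1,1,1,1,1,1).

Boundary ∂_2: C_2 → C_1 maps a triangle to the signed sum of its edges. For instance
  ∂bdi = di − bi + bd,
  ∂aef = ef − af + ae.
As a 27×18 matrix over Z this has rank 18, with invariant factors (1,1,1,1,1,1,1,1,1,1,1,1,1,1,1,1,1,2).

Reading off H_k = ker ∂_k / im ∂_{k+1}:

  H_0: rank C_0 − rank ∂_1 = 9 − 8 = 1, and the invariant factors of ∂_1 are all 1, so H_0 ≅ Z.
  H_1: rank ker ∂_1 − rank ∂_2 = (27 − 8) − 18 = 1, and ∂_2 has invariant factor 2 > 1, so H_1 ≅ Z ⊕ Z/2.
  H_2: rank ker ∂_2 − rank ∂_3 = (18 − 18) − 0 = 0, and there is no ∂_3, so H_2 ≅ 0.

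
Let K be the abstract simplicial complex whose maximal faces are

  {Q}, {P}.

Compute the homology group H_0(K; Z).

H_0 ≅ Z^2.

Take the total order P < Q on the vertex set. Then K (dimension 0) consists of the simplices:

  0-simplices (2): P, Q

Hence C_0 ≅ Z^2.

Reading off H_k = ker ∂_k / im ∂_{k+1}:

  H_0: rank C_0 − rank ∂_1 = 2 − 0 = 2, and there is no ∂_1, so H_0 = Z^2.

(K is a triangulation of a set of 2 points.)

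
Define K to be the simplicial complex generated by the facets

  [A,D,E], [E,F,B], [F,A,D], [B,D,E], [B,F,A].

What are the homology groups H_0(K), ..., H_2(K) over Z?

H_0 ≅ Z,  H_1 ≅ Z,  H_2 = 0.

Order the vertices as A < B < D < E < F. Listing each simplex with vertices in this order, K has dimension 2 with simplices:

  0-simplices (5): A, B, D, E, F
  1-simplices (10): AB, AD, AE, AF, BD, BE, BF, DE, DF, EF
  2-simplices (5): ABF, ADE, ADF, BDE, BEF

giving chain groups C_0 ≅ Z^5, C_1 ≅ Z^10, C_2 ≅ Z^5.

Boundary ∂_1: C_1 → C_0 sends each edge [p,q] (with p < q) to q − p. For instance
  ∂DF = F − D.
As a 5×10 matrix over Z this has rank 4, with invariant factors (1,1,1,1).

Boundary ∂_2: C_2 → C_1 acts by ∂[p,q,r] = [q,r] − [p,r] + [p,q]. For instance
  ∂ADE = DE − AE + AD,
  ∂BDE = DE − BE + BD.
The 10×5 boundary matrix has rank 5 and Smith normal form diag(1,1,1,1,1).

Now H_k = ker ∂_k / im ∂_{k+1}, so:

  H_0: rank C_0 − rank ∂_1 = 5 − 4 = 1, and the invariant factors of ∂_1 are all 1, so H_0 ≅ Z.
  H_1: rank ker ∂_1 − rank ∂_2 = (10 − 4) − 5 = 1, and the invariant factors of ∂_2 are all 1, so H_1 ≅ Z.
  H_2: rank ker ∂_2 − rank ∂_3 = (5 − 5) − 0 = 0, and there is no ∂_3, so H_2 ≅ 0.

(K is a triangulation of the Möbius band.)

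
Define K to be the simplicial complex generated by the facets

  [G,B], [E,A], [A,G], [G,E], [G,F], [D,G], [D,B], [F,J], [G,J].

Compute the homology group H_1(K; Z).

H_1 = Z^3.

Take the total order A < B < D < E < F < G < J on the vertex set. Then K (dimension 1) consists of the simplices:

  0-simplices (7): A, B, D, E, F, G, J
  1-simplices (9): AE, AG, BD, BG, DG, EG, FG, FJ, GJ

Hence C_0 ≅ Z^7, C_1 ≅ Z^9.

Boundary ∂_1: C_1 → C_0 is given by ∂[p,q] = [q] − [p]. For instance
  ∂FJ = J − F.
This gives a 7×9 integer matrix of rank 6; reducing to Smith normal form yields diagonal entries (1,1,1,1,1,1).

Computing H_k = (kernel of ∂_k) / (image of ∂_{k+1}):

  H_1: rank ker ∂_1 − rank ∂_2 = (9 − 6) − 0 = 3, and there is no ∂_2, so H_1 ≅ Z^3.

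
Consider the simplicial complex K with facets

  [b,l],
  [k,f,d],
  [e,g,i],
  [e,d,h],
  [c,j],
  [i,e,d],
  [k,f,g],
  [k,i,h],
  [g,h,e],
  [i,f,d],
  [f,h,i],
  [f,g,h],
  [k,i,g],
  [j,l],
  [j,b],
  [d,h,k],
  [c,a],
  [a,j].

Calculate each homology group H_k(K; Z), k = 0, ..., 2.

H_0 ≅ Z^2,  H_1 ≅ Z^2 ⊕ Z_2,  H_2 = 0.

K has 12 vertices, 24 edges, 12 triangles.
rank ∂_0 = 0, rank ∂_1 = 10 ⇒ b_0 = 12 − 0 − 10 = 2; all invariant factors of ∂_1 are 1 so no torsion. So H_0 ≅ Z^2.
rank ∂_1 = 10, rank ∂_2 = 12 ⇒ b_1 = 24 − 10 − 12 = 2; ∂_2 has invariant factor(s) [2] giving torsion. So H_1 ≅ Z^2 ⊕ Z_2.
rank ∂_2 = 12, rank ∂_3 = 0 ⇒ b_2 = 12 − 12 − 0 = 0. So H_2 ≅ 0.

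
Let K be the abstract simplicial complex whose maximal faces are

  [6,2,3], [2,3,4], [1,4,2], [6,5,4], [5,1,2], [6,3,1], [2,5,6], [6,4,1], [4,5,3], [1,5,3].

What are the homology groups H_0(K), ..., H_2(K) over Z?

H_0 = Z,  H_1 = Z/2Z,  H_2 = 0.

Order the vertices as 1 < 2 < 3 < 4 < 5 < 6. Listing each simplex with vertices in this order, K has dimension 2 with simplices:

  0-simplices (6): [1], [2], [3], [4], [5], [6]
  1-simplices (15): [1,2], [1,3], [1,4], [1,5], [1,6], [2,3], [2,4], [2,5], [2,6], [3,4], [3,5], [3,6], [4,5], [4,6], [5,6]
  2-simplices (10): [1,2,4], [1,2,5], [1,3,5], [1,3,6], [1,4,6], [2,3,4], [2,3,6], [2,5,6], [3,4,5], [4,5,6]

giving chain groups C_0 ≅ Z^6, C_1 ≅ Z^15, C_2 ≅ Z^10.

∂_1: C_1 → C_0 sends each edge [p,q] (with p < q) to q − p.
This gives a 6×15 integer matrix of rank 5; reducing to Smith normal form yields diagonal entries (1,1,1,1,1).

∂_2: C_2 → C_1 acts by ∂[p,q,r] = [q,r] − [p,r] + [p,q]. For instance
  ∂[2,5,6] = [5,6] − [2,6] + [2,5],
  ∂[1,3,6] = [3,6] − [1,6] + [1,3].
The resulting 15×10 matrix has rank 10, and its Smith normal form has invariant factors (1,1,1,1,1,1,1,1,1,2).

Reading off H_k = ker ∂_k / im ∂_{k+1}:

  H_0: rank C_0 − rank ∂_1 = 6 − 5 = 1, and the invariant factors of ∂_1 are all 1, so H_0 = Z.
  H_1: rank ker ∂_1 − rank ∂_2 = (15 − 5) − 10 = 0, and ∂_2 has invariant factor 2 > 1, so H_1 = Z/2Z.
  H_2: rank ker ∂_2 − rank ∂_3 = (10 − 10) − 0 = 0, and there is no ∂_3, so H_2 = 0.

(K is a triangulation of the real projective plane RP^2.)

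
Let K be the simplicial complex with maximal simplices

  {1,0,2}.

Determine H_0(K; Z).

K has 3 vertices, 3 edges, 1 triangle.
rank ∂_0 = 0, rank ∂_1 = 2 ⇒ b_0 = 3 − 0 − 2 = 1; all invariant factors of ∂_1 are 1 so no torsion. So H_0 ≅ Z.

H_0 ≅ Z.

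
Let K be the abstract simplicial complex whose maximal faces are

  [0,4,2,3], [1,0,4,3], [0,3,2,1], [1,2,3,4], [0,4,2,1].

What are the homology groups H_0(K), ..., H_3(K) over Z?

H_0 = Z,  H_1 = 0,  H_2 = 0,  H_3 = Z.

K has 5 vertices, 10 edges, 10 triangles, 5 3-simplices.
rank ∂_0 = 0, rank ∂_1 = 4 ⇒ b_0 = 5 − 0 − 4 = 1; all invariant factors of ∂_1 are 1 so no torsion. So H_0 ≅ Z.
rank ∂_1 = 4, rank ∂_2 = 6 ⇒ b_1 = 10 − 4 − 6 = 0; all invariant factors of ∂_2 are 1 so no torsion. So H_1 ≅ 0.
rank ∂_2 = 6, rank ∂_3 = 4 ⇒ b_2 = 10 − 6 − 4 = 0; all invariant factors of ∂_3 are 1 so no torsion. So H_2 ≅ 0.
rank ∂_3 = 4, rank ∂_4 = 0 ⇒ b_3 = 5 − 4 − 0 = 1. So H_3 ≅ Z.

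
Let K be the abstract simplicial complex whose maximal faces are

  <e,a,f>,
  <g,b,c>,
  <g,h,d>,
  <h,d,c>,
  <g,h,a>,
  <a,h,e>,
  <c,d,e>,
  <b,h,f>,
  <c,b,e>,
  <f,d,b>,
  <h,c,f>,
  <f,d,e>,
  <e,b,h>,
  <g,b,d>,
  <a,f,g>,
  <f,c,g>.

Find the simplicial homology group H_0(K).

Take the total order a < b < c < d < e < f < g < h on the vertex set. Then K (dimension 2) consists of the simplices:

  0-simplices (8): a, b, c, d, e, f, g, h
  1-simplices (24): ae, af, ag, ah, bc, bd, be, bf, bg, bh, cd, ce, cf, cg, ch, de, df, dg, dh, ef, eh, fg, fh, gh
  2-simplices (16): aef, aeh, afg, agh, bce, bcg, bdf, bdg, beh, bfh, cde, cdh, cfg, cfh, def, dgh

giving chain groups C_0 ≅ Z^8, C_1 ≅ Z^24, C_2 ≅ Z^16.

∂_1: C_1 → C_0 maps an edge to its endpoints' difference, ∂[p,q] = q − p. For instance
  ∂ce = e − c.
The resulting 8×24 matrix has rank 7, and its Smith normal form has invariant factors (1,1,1,1,1,1,1).

The boundary map ∂_2: C_2 → C_1 maps a triangle to the signed sum of its edges. For instance
  ∂bdf = df − bf + bd,
  ∂agh = gh − ah + ag.
The 24×16 boundary matrix has rank 15 and Smith normal form diag(1,1,1,1,1,1,1,1,1,1,1,1,1,1,1).

Now H_k = ker ∂_k / im ∂_{k+1}, so:

  H_0: rank C_0 − rank ∂_1 = 8 − 7 = 1, and the invariant factors of ∂_1 are all 1, so H_0 ≅ Z.

(K is a triangulation of the torus T^2.)

H_0 = Z.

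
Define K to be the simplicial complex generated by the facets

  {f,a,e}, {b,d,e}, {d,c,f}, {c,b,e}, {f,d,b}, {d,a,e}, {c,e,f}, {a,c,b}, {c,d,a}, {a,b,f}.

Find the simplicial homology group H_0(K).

K has 6 vertices, 15 edges, 10 triangles.
rank ∂_0 = 0, rank ∂_1 = 5 ⇒ b_0 = 6 − 0 − 5 = 1; all invariant factors of ∂_1 are 1 so no torsion. So H_0 ≅ Z.

H_0 = Z.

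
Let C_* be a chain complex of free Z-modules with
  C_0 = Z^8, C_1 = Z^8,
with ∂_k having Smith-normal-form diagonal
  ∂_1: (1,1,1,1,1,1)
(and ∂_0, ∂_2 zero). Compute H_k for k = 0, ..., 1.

H_0 = Z^2,  H_1 = Z^2.

H_0: b_0 = 8 − 0 − 6 = 2; torsion from ∂_1 factors > 1: none. So H_0 = Z^2.
H_1: b_1 = 8 − 6 − 0 = 2; torsion from ∂_2 factors > 1: none. So H_1 = Z^2.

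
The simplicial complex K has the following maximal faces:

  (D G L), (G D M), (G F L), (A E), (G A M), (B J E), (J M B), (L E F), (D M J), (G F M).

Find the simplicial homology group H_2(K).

H_2 = 0.

Take the total order A < B < D < E < F < G < J < L < M on the vertex set. Then K (dimension 2) consists of the simplices:

  0-simplices (9): A, B, D, E, F, G, J, L, M
  1-simplices (19): AE, AG, AM, BE, BJ, BM, DG, DJ, DL, DM, EF, EJ, EL, FG, FL, FM, GL, GM, JM
  2-simplices (9): AGM, BEJ, BJM, DGL, DGM, DJM, EFL, FGL, FGM

giving chain groups C_0 ≅ Z^9, C_1 ≅ Z^19, C_2 ≅ Z^9.

Boundary ∂_1: C_1 → C_0 sends each edge [p,q] (with p < q) to q − p. For instance
  ∂BE = E − B.
As a 9×19 matrix over Z this has rank 8, with invariant factors (1,1,1,1,1,1,1,1).

∂_2: C_2 → C_1 sends each 2-simplex [p,q,r] to [q,r] − [p,r] + [p,q]. For instance
  ∂EFL = FL − EL + EF,
  ∂FGL = GL − FL + FG.
The resulting 19×9 matrix has rank 9, and its Smith normal form has invariant factors (1,1,1,1,1,1,1,1,1).

Reading off H_k = ker ∂_k / im ∂_{k+1}:

  H_2: rank ker ∂_2 − rank ∂_3 = (9 − 9) − 0 = 0, and there is no ∂_3, so H_2 ≅ 0.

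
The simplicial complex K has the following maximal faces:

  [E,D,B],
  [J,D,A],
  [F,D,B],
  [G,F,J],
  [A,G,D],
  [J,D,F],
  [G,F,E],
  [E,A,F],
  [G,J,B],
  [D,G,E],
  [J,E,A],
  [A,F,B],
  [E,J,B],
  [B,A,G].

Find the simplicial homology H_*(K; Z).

Order the vertices as A < B < D < E < F < G < J. Listing each simplex with vertices in this order, K has dimension 2 with simplices:

  0-simplices (7): A, B, D, E, F, G, J
  1-simplices (21): AB, AD, AE, AF, AG, AJ, BD, BE, BF, BG, BJ, DE, DF, DG, DJ, EF, EG, EJ, FG, FJ, GJ
  2-simplices (14): ABF, ABG, ADG, ADJ, AEF, AEJ, BDE, BDF, BEJ, BGJ, DEG, DFJ, EFG, FGJ

Hence C_0 ≅ Z^7, C_1 ≅ Z^21, C_2 ≅ Z^14.

The boundary map ∂_1: C_1 → C_0 sends each edge [p,q] (with p < q) to q − p.
The resulting 7×21 matrix has rank 6, and its Smith normal form has invariant factors (1,1,1,1,1,1).

Boundary ∂_2: C_2 → C_1 acts by ∂[p,q,r] = [q,r] − [p,r] + [p,q]. For instance
  ∂AEJ = EJ − AJ + AE,
  ∂BEJ = EJ − BJ + BE.
As a 21×14 matrix over Z this has rank 13, with invariant factors (1,1,1,1,1,1,1,1,1,1,1,1,1).

Now H_k = ker ∂_k / im ∂_{k+1}, so:

  H_0: rank C_0 − rank ∂_1 = 7 − 6 = 1, and the invariant factors of ∂_1 are all 1, so H_0 = Z.
  H_1: rank ker ∂_1 − rank ∂_2 = (21 − 6) − 13 = 2, and the invariant factors of ∂_2 are all 1, so H_1 = Z^2.
  H_2: rank ker ∂_2 − rank ∂_3 = (14 − 13) − 0 = 1, and there is no ∂_3, so H_2 = Z.

H_0 ≅ Z,  H_1 ≅ Z^2,  H_2 ≅ Z.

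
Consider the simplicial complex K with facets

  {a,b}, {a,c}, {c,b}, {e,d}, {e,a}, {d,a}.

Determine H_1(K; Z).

We work with the vertex ordering a < b < c < d < e. The simplices of K, each written with vertices in increasing order, are:

  0-simplices (5): a, b, c, d, e
  1-simplices (6): ab, ac, ad, ae, bc, de

Hence C_0 ≅ Z^5, C_1 ≅ Z^6.

Boundary ∂_1: C_1 → C_0 maps an edge to its endpoints' difference, ∂[p,q] = q − p. For instance
  ∂de = e − d.
As a 5×6 matrix over Z this has rank 4, with invariant factors (1,1,1,1).

Reading off H_k = ker ∂_k / im ∂_{k+1}:

  H_1: rank ker ∂_1 − rank ∂_2 = (6 − 4) − 0 = 2, and there is no ∂_2, so H_1 ≅ Z^2.

(K is a triangulation of a wedge of 2 circles.)

H_1 = Z^2.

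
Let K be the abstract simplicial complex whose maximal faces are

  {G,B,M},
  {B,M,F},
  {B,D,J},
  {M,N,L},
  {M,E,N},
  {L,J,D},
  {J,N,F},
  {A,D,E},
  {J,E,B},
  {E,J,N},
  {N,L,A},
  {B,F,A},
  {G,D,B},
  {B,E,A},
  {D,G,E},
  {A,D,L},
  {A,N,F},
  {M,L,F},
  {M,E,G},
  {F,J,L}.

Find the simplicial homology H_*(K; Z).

H_0 = Z,  H_1 = Z ⊕ Z_2,  H_2 = 0.

Order the vertices as A < B < D < E < F < G < J < L < M < N. Listing each simplex with vertices in this order, K has dimension 2 with simplices:

  0-simplices (10): A, B, D, E, F, G, J, L, M, N
  1-simplices (30): AB, AD, AE, AF, AL, AN, BD, BE, BF, BG, BJ, BM, DE, DG, DJ, DL, EG, EJ, EM, EN, FJ, FL, FM, FN, GM, JL, JN, LM, LN, MN
  2-simplices (20): ABE, ABF, ADE, ADL, AFN, ALN, BDG, BDJ, BEJ, BFM, BGM, DEG, DJL, EGM, EJN, EMN, FJL, FJN, FLM, LMN

so the chain groups are C_0 ≅ Z^10, C_1 ≅ Z^30, C_2 ≅ Z^20.

∂_1: C_1 → C_0 maps an edge to its endpoints' difference, ∂[p,q] = q − p.
This gives a 10×30 integer matrix of rank 9; reducing to Smith normal form yields diagonal entries (1,1,1,1,1,1,1,1,1).

The boundary map ∂_2: C_2 → C_1 sends each 2-simplex [p,q,r] to [q,r] − [p,r] + [p,q]. For instance
  ∂FJL = JL − FL + FJ,
  ∂DEG = EG − DG + DE.
As a 30×20 matrix over Z this has rank 20, with invariant factors (1,1,1,1,1,1,1,1,1,1,1,1,1,1,1,1,1,1,1,2).

From H_k ≅ ker(∂_k) / im(∂_{k+1}) we obtain:

  H_0: rank C_0 − rank ∂_1 = 10 − 9 = 1, and the invariant factors of ∂_1 are all 1, so H_0 ≅ Z.
  H_1: rank ker ∂_1 − rank ∂_2 = (30 − 9) − 20 = 1, and ∂_2 has invariant factor 2 > 1, so H_1 ≅ Z ⊕ Z_2.
  H_2: rank ker ∂_2 − rank ∂_3 = (20 − 20) − 0 = 0, and there is no ∂_3, so H_2 ≅ 0.

(K is a triangulation of the Klein bottle.)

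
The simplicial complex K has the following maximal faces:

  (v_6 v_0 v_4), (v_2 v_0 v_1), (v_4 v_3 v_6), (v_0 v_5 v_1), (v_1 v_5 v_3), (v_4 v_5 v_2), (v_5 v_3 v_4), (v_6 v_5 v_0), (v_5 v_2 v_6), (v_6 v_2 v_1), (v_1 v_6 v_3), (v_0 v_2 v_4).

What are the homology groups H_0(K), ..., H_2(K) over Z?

H_0 ≅ Z,  H_1 ≅ Z_2,  H_2 = 0.

We work with the vertex ordering v_0 < v_1 < v_2 < v_3 < v_4 < v_5 < v_6. The simplices of K, each written with vertices in increasing order, are:

  0-simplices (7): [v_0], [v_1], [v_2], [v_3], [v_4], [v_5], [v_6]
  1-simplices (18): (18 of them)
  2-simplices (12): (12 of them)

so the chain groups are C_0 ≅ Z^7, C_1 ≅ Z^18, C_2 ≅ Z^12.

Boundary ∂_1: C_1 → C_0 maps an edge to its endpoints' difference, ∂[p,q] = q − p. For instance
  ∂[v_1,v_3] = [v_3] − [v_1].
As a 7×18 matrix over Z this has rank 6, with invariant factors (1,1,1,1,1,1).

Boundary ∂_2: C_2 → C_1 maps a triangle to the signed sum of its edges. For instance
  ∂[v_0,v_1,v_2] = [v_1,v_2] − [v_0,v_2] + [v_0,v_1],
  ∂[v_1,v_2,v_6] = [v_2,v_6] − [v_1,v_6] + [v_1,v_2].
The 18×12 boundary matrix has rank 12 and Smith normal form diag(1,1,1,1,1,1,1,1,1,1,1,2).

From H_k ≅ ker(∂_k) / im(∂_{k+1}) we obtain:

  H_0: rank C_0 − rank ∂_1 = 7 − 6 = 1, and the invariant factors of ∂_1 are all 1, so H_0 = Z.
  H_1: rank ker ∂_1 − rank ∂_2 = (18 − 6) − 12 = 0, and ∂_2 has invariant factor 2 > 1, so H_1 = Z_2.
  H_2: rank ker ∂_2 − rank ∂_3 = (12 − 12) − 0 = 0, and there is no ∂_3, so H_2 = 0.

As a check, the Euler characteristic is 7 − 18 + 12 = 1, which agrees with 1 − 0 + 0 = 1.
(K is a triangulation of the real projective plane RP^2.)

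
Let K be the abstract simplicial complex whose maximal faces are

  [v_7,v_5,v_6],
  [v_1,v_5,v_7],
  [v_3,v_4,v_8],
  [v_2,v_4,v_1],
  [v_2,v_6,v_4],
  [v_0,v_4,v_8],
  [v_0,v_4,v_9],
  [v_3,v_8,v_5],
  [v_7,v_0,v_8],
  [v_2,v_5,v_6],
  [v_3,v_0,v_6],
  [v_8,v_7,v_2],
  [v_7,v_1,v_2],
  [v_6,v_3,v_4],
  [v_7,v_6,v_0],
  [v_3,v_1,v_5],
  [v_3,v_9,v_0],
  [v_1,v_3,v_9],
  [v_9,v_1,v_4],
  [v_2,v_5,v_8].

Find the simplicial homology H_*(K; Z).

H_0 = Z,  H_1 = Z ⊕ Z/2,  H_2 = 0.

Order the vertices as v_0 < v_1 < v_2 < v_3 < v_4 < v_5 < v_6 < v_7 < v_8 < v_9. Listing each simplex with vertices in this order, K has dimension 2 with simplices:

  0-simplices (10): [v_0], [v_1], [v_2], [v_3], [v_4], [v_5], [v_6], [v_7], [v_8], [v_9]
  1-simplices (30): (30 of them)
  2-simplices (20): (20 of them)

so the chain groups are C_0 ≅ Z^10, C_1 ≅ Z^30, C_2 ≅ Z^20.

The boundary map ∂_1: C_1 → C_0 sends each edge [p,q] (with p < q) to q − p.
This gives a 10×30 integer matrix of rank 9; reducing to Smith normal form yields diagonal entries (1,1,1,1,1,1,1,1,1).

∂_2: C_2 → C_1 acts by ∂[p,q,r] = [q,r] − [p,r] + [p,q]. For instance
  ∂[v_3,v_4,v_8] = [v_4,v_8] − [v_3,v_8] + [v_3,v_4],
  ∂[v_0,v_4,v_9] = [v_4,v_9] − [v_0,v_9] + [v_0,v_4].
The resulting 30×20 matrix has rank 20, and its Smith normal form has invariant factors (1,1,1,1,1,1,1,1,1,1,1,1,1,1,1,1,1,1,1,2).

From H_k ≅ ker(∂_k) / im(∂_{k+1}) we obtain:

  H_0: rank C_0 − rank ∂_1 = 10 − 9 = 1, and the invariant factors of ∂_1 are all 1, so H_0 ≅ Z.
  H_1: rank ker ∂_1 − rank ∂_2 = (30 − 9) − 20 = 1, and ∂_2 has invariant factor 2 > 1, so H_1 ≅ Z ⊕ Z/2.
  H_2: rank ker ∂_2 − rank ∂_3 = (20 − 20) − 0 = 0, and there is no ∂_3, so H_2 ≅ 0.

As a check, the Euler characteristic is 10 − 30 + 20 = 0, which agrees with 1 − 1 + 0 = 0.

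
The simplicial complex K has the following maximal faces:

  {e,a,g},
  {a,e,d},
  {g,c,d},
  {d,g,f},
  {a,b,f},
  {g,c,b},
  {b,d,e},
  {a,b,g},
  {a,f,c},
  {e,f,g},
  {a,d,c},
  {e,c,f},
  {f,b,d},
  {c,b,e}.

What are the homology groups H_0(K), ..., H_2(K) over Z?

H_0 = Z,  H_1 = Z^2,  H_2 = Z.

Take the total order a < b < c < d < e < f < g on the vertex set. Then K (dimension 2) consists of the simplices:

  0-simplices (7): a, b, c, d, e, f, g
  1-simplices (21): ab, ac, ad, ae, af, ag, bc, bd, be, bf, bg, cd, ce, cf, cg, de, df, dg, ef, eg, fg
  2-simplices (14): abf, abg, acd, acf, ade, aeg, bce, bcg, bde, bdf, cdg, cef, dfg, efg

so the chain groups are C_0 ≅ Z^7, C_1 ≅ Z^21, C_2 ≅ Z^14.

The boundary map ∂_1: C_1 → C_0 maps an edge to its endpoints' difference, ∂[p,q] = q − p. For instance
  ∂cg = g − c.
As a 7×21 matrix over Z this has rank 6, with invariant factors (1,1,1,1,1,1).

∂_2: C_2 → C_1 acts by ∂[p,q,r] = [q,r] − [p,r] + [p,q]. For instance
  ∂cdg = dg − cg + cd,
  ∂bdf = df − bf + bd.
The resulting 21×14 matrix has rank 13, and its Smith normal form has invariant factors (1,1,1,1,1,1,1,1,1,1,1,1,1).

Now H_k = ker ∂_k / im ∂_{k+1}, so:

  H_0: rank C_0 − rank ∂_1 = 7 − 6 = 1, and the invariant factors of ∂_1 are all 1, so H_0 ≅ Z.
  H_1: rank ker ∂_1 − rank ∂_2 = (21 − 6) − 13 = 2, and the invariant factors of ∂_2 are all 1, so H_1 ≅ Z^2.
  H_2: rank ker ∂_2 − rank ∂_3 = (14 − 13) − 0 = 1, and there is no ∂_3, so H_2 ≅ Z.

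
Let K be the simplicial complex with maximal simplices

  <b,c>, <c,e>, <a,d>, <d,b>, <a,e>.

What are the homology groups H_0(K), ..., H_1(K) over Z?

Take the total order a < b < c < d < e on the vertex set. Then K (dimension 1) consists of the simplices:

  0-simplices (5): a, b, c, d, e
  1-simplices (5): ad, ae, bc, bd, ce

giving chain groups C_0 ≅ Z^5, C_1 ≅ Z^5.

Boundary ∂_1: C_1 → C_0 maps an edge to its endpoints' difference, ∂[p,q] = q − p.
This gives a 5×5 integer matrix of rank 4; reducing to Smith normal form yields diagonal entries (1,1,1,1).

Computing H_k = (kernel of ∂_k) / (image of ∂_{k+1}):

  H_0: rank C_0 − rank ∂_1 = 5 − 4 = 1, and the invariant factors of ∂_1 are all 1, so H_0 ≅ Z.
  H_1: rank ker ∂_1 − rank ∂_2 = (5 − 4) − 0 = 1, and there is no ∂_2, so H_1 ≅ Z.

As a check, the Euler characteristic is 5 − 5 = 0, which agrees with 1 − 1 = 0.

H_0 = Z,  H_1 = Z.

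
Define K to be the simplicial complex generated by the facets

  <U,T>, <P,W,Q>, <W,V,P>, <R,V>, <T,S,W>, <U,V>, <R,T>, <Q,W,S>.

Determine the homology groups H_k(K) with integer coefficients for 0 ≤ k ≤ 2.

Order the vertices as P < Q < R < S < T < U < V < W. Listing each simplex with vertices in this order, K has dimension 2 with simplices:

  0-simplices (8): P, Q, R, S, T, U, V, W
  1-simplices (13): PQ, PV, PW, QS, QW, RT, RV, ST, SW, TU, TW, UV, VW
  2-simplices (4): PQW, PVW, QSW, STW

Hence C_0 ≅ Z^8, C_1 ≅ Z^13, C_2 ≅ Z^4.

∂_1: C_1 → C_0 is given by ∂[p,q] = [q] − [p]. For instance
  ∂PV = V − P.
This gives a 8×13 integer matrix of rank 7; reducing to Smith normal form yields diagonal entries (1,1,1,1,1,1,1).

The boundary map ∂_2: C_2 → C_1 sends each 2-simplex [p,q,r] to [q,r] − [p,r] + [p,q]. For instance
  ∂PQW = QW − PW + PQ,
  ∂QSW = SW − QW + QS.
As a 13×4 matrix over Z this has rank 4, with invariant factors (1,1,1,1).

Computing H_k = (kernel of ∂_k) / (image of ∂_{k+1}):

  H_0: rank C_0 − rank ∂_1 = 8 − 7 = 1, and the invariant factors of ∂_1 are all 1, so H_0 = Z.
  H_1: rank ker ∂_1 − rank ∂_2 = (13 − 7) − 4 = 2, and the invariant factors of ∂_2 are all 1, so H_1 = Z^2.
  H_2: rank ker ∂_2 − rank ∂_3 = (4 − 4) − 0 = 0, and there is no ∂_3, so H_2 = 0.

H_0 = Z,  H_1 = Z^2,  H_2 = 0.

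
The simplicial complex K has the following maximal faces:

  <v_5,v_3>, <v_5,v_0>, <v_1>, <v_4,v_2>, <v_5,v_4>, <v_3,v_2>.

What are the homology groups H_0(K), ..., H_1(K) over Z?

H_0 = Z^2,  H_1 = Z.

Take the total order v_0 < v_1 < v_2 < v_3 < v_4 < v_5 on the vertex set. Then K (dimension 1) consists of the simplices:

  0-simplices (6): [v_0], [v_1], [v_2], [v_3], [v_4], [v_5]
  1-simplices (5): [v_0,v_5], [v_2,v_3], [v_2,v_4], [v_3,v_5], [v_4,v_5]

Hence C_0 ≅ Z^6, C_1 ≅ Z^5.

The boundary map ∂_1: C_1 → C_0 is given by ∂[p,q] = [q] − [p]. For instance
  ∂[v_2,v_4] = [v_4] − [v_2].
As a 6×5 matrix over Z this has rank 4, with invariant factors (1,1,1,1).

Now H_k = ker ∂_k / im ∂_{k+1}, so:

  H_0: rank C_0 − rank ∂_1 = 6 − 4 = 2, and the invariant factors of ∂_1 are all 1, so H_0 = Z^2.
  H_1: rank ker ∂_1 − rank ∂_2 = (5 − 4) − 0 = 1, and there is no ∂_2, so H_1 = Z.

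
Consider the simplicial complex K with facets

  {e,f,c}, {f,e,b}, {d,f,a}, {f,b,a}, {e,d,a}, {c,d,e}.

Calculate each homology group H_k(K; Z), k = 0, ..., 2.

H_0 = Z,  H_1 = Z,  H_2 = 0.

Fix the vertex order a < b < c < d < e < f and write every simplex with vertices in increasing order. Then dim K = 2 and the simplices of K are:

  0-simplices (6): a, b, c, d, e, f
  1-simplices (12): ab, ad, ae, af, be, bf, cd, ce, cf, de, df, ef
  2-simplices (6): abf, ade, adf, bef, cde, cef

so the chain groups are C_0 ≅ Z^6, C_1 ≅ Z^12, C_2 ≅ Z^6.

Boundary ∂_1: C_1 → C_0 sends each edge [p,q] (with p < q) to q − p. For instance
  ∂cd = d − c.
The resulting 6×12 matrix has rank 5, and its Smith normal form has invariant factors (1,1,1,1,1).

Boundary ∂_2: C_2 → C_1 acts by ∂[p,q,r] = [q,r] − [p,r] + [p,q]. For instance
  ∂adf = df − af + ad,
  ∂ade = de − ae + ad.
The resulting 12×6 matrix has rank 6, and its Smith normal form has invariant factors (1,1,1,1,1,1).

Now H_k = ker ∂_k / im ∂_{k+1}, so:

  H_0: rank C_0 − rank ∂_1 = 6 − 5 = 1, and the invariant factors of ∂_1 are all 1, so H_0 = Z.
  H_1: rank ker ∂_1 − rank ∂_2 = (12 − 5) − 6 = 1, and the invariant factors of ∂_2 are all 1, so H_1 = Z.
  H_2: rank ker ∂_2 − rank ∂_3 = (6 − 6) − 0 = 0, and there is no ∂_3, so H_2 = 0.

(K is a triangulation of the cylinder S^1 x I.)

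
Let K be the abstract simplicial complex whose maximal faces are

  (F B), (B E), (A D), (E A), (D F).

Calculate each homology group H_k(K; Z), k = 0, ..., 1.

Order the vertices as A < B < D < E < F. Listing each simplex with vertices in this order, K has dimension 1 with simplices:

  0-simplices (5): A, B, D, E, F
  1-simplices (5): AD, AE, BE, BF, DF

so the chain groups are C_0 ≅ Z^5, C_1 ≅ Z^5.

Boundary ∂_1: C_1 → C_0 sends each edge [p,q] (with p < q) to q − p.
The resulting 5×5 matrix has rank 4, and its Smith normal form has invariant factors (1,1,1,1).

Now H_k = ker ∂_k / im ∂_{k+1}, so:

  H_0: rank C_0 − rank ∂_1 = 5 − 4 = 1, and the invariant factors of ∂_1 are all 1, so H_0 = Z.
  H_1: rank ker ∂_1 − rank ∂_2 = (5 − 4) − 0 = 1, and there is no ∂_2, so H_1 = Z.

As a check, the Euler characteristic is 5 − 5 = 0, which agrees with 1 − 1 = 0.
(K is a triangulation of the circle S^1.)

H_0 ≅ Z,  H_1 ≅ Z.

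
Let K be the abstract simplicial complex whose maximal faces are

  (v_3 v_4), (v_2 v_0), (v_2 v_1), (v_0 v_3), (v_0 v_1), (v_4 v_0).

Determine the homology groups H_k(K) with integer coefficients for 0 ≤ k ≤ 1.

H_0 = Z,  H_1 = Z^2.

Fix the vertex order v_0 < v_1 < v_2 < v_3 < v_4 and write every simplex with vertices in increasing order. Then dim K = 1 and the simplices of K are:

  0-simplices (5): [v_0], [v_1], [v_2], [v_3], [v_4]
  1-simplices (6): [v_0,v_1], [v_0,v_2], [v_0,v_3], [v_0,v_4], [v_1,v_2], [v_3,v_4]

so the chain groups are C_0 ≅ Z^5, C_1 ≅ Z^6.

Boundary ∂_1: C_1 → C_0 sends each edge [p,q] (with p < q) to q − p. For instance
  ∂[v_0,v_1] = [v_1] − [v_0].
As a 5×6 matrix over Z this has rank 4, with invariant factors (1,1,1,1).

From H_k ≅ ker(∂_k) / im(∂_{k+1}) we obtain:

  H_0: rank C_0 − rank ∂_1 = 5 − 4 = 1, and the invariant factors of ∂_1 are all 1, so H_0 = Z.
  H_1: rank ker ∂_1 − rank ∂_2 = (6 − 4) − 0 = 2, and there is no ∂_2, so H_1 = Z^2.

As a check, the Euler characteristic is 5 − 6 = -1, which agrees with 1 − 2 = -1.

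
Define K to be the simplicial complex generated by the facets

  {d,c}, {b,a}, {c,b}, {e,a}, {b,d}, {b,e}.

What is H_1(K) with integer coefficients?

We work with the vertex ordering a < b < c < d < e. The simplices of K, each written with vertices in increasing order, are:

  0-simplices (5): a, b, c, d, e
  1-simplices (6): ab, ae, bc, bd, be, cd

Hence C_0 ≅ Z^5, C_1 ≅ Z^6.

The boundary map ∂_1: C_1 → C_0 is given by ∂[p,q] = [q] − [p].
This gives a 5×6 integer matrix of rank 4; reducing to Smith normal form yields diagonal entries (1,1,1,1).

Now H_k = ker ∂_k / im ∂_{k+1}, so:

  H_1: rank ker ∂_1 − rank ∂_2 = (6 − 4) − 0 = 2, and there is no ∂_2, so H_1 ≅ Z^2.

H_1 ≅ Z^2.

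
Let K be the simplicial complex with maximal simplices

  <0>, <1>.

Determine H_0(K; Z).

H_0 = Z^2.

Take the total order 0 < 1 on the vertex set. Then K (dimension 0) consists of the simplices:

  0-simplices (2): [0], [1]

giving chain groups C_0 ≅ Z^2.

Computing H_k = (kernel of ∂_k) / (image of ∂_{k+1}):

  H_0: rank C_0 − rank ∂_1 = 2 − 0 = 2, and there is no ∂_1, so H_0 = Z^2.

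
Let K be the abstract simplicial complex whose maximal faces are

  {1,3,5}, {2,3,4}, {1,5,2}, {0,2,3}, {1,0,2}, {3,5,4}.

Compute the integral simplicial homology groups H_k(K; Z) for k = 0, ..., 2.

Order the vertices as 0 < 1 < 2 < 3 < 4 < 5. Listing each simplex with vertices in this order, K has dimension 2 with simplices:

  0-simplices (6): [0], [1], [2], [3], [4], [5]
  1-simplices (12): [0,1], [0,2], [0,3], [1,2], [1,3], [1,5], [2,3], [2,4], [2,5], [3,4], [3,5], [4,5]
  2-simplices (6): [0,1,2], [0,2,3], [1,2,5], [1,3,5], [2,3,4], [3,4,5]

Hence C_0 ≅ Z^6, C_1 ≅ Z^12, C_2 ≅ Z^6.

∂_1: C_1 → C_0 sends each edge [p,q] (with p < q) to q − p.
The 6×12 boundary matrix has rank 5 and Smith normal form diag(1,1,1,1,1).

Boundary ∂_2: C_2 → C_1 maps a triangle to the signed sum of its edges. For instance
  ∂[0,2,3] = [2,3] − [0,3] + [0,2],
  ∂[2,3,4] = [3,4] − [2,4] + [2,3].
The 12×6 boundary matrix has rank 6 and Smith normal form diag(1,1,1,1,1,1).

Now H_k = ker ∂_k / im ∂_{k+1}, so:

  H_0: rank C_0 − rank ∂_1 = 6 − 5 = 1, and the invariant factors of ∂_1 are all 1, so H_0 = Z.
  H_1: rank ker ∂_1 − rank ∂_2 = (12 − 5) − 6 = 1, and the invariant factors of ∂_2 are all 1, so H_1 = Z.
  H_2: rank ker ∂_2 − rank ∂_3 = (6 − 6) − 0 = 0, and there is no ∂_3, so H_2 = 0.

(K is a triangulation of the cylinder S^1 x I.)

H_0 ≅ Z,  H_1 ≅ Z,  H_2 = 0.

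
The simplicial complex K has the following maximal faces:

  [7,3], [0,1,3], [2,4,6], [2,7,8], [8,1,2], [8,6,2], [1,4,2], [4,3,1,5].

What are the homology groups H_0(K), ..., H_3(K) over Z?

H_0 ≅ Z,  H_1 ≅ Z,  H_2 = 0,  H_3 = 0.

Fix the vertex order 0 < 1 < 2 < 3 < 4 < 5 < 6 < 7 < 8 and write every simplex with vertices in increasing order. Then dim K = 3 and the simplices of K are:

  0-simplices (9): [0], [1], [2], [3], [4], [5], [6], [7], [8]
  1-simplices (18): [0,1], [0,3], [1,2], [1,3], [1,4], [1,5], [1,8], [2,4], [2,6], [2,7], [2,8], [3,4], [3,5], [3,7], [4,5], [4,6], [6,8], [7,8]
  2-simplices (10): [0,1,3], [1,2,4], [1,2,8], [1,3,4], [1,3,5], [1,4,5], [2,4,6], [2,6,8], [2,7,8], [3,4,5]
  3-simplices (1): [1,3,4,5]

giving chain groups C_0 ≅ Z^9, C_1 ≅ Z^18, C_2 ≅ Z^10, C_3 ≅ Z^1.

Boundary ∂_1: C_1 → C_0 is given by ∂[p,q] = [q] − [p]. For instance
  ∂[0,3] = [3] − [0].
This gives a 9×18 integer matrix of rank 8; reducing to Smith normal form yields diagonal entries (1,1,1,1,1,1,1,1).

Boundary ∂_2: C_2 → C_1 acts by ∂[p,q,r] = [q,r] − [p,r] + [p,q]. For instance
  ∂[1,3,5] = [3,5] − [1,5] + [1,3],
  ∂[1,2,4] = [2,4] − [1,4] + [1,2].
The resulting 18×10 matrix has rank 9, and its Smith normal form has invariant factors (1,1,1,1,1,1,1,1,1).

Boundary ∂_3: C_3 → C_2 sends each 3-simplex σ to the alternating sum Σ_i (−1)^i (σ with its i-th vertex removed). For instance
  ∂[1,3,4,5] = [3,4,5] − [1,4,5] + [1,3,5] − [1,3,4].
The 10×1 boundary matrix has rank 1 and Smith normal form diag(1).

Reading off H_k = ker ∂_k / im ∂_{k+1}:

  H_0: rank C_0 − rank ∂_1 = 9 − 8 = 1, and the invariant factors of ∂_1 are all 1, so H_0 = Z.
  H_1: rank ker ∂_1 − rank ∂_2 = (18 − 8) − 9 = 1, and the invariant factors of ∂_2 are all 1, so H_1 = Z.
  H_2: rank ker ∂_2 − rank ∂_3 = (10 − 9) − 1 = 0, and the invariant factors of ∂_3 are all 1, so H_2 = 0.
  H_3: rank ker ∂_3 − rank ∂_4 = (1 − 1) − 0 = 0, and there is no ∂_4, so H_3 = 0.

As a check, the Euler characteristic is 9 − 18 + 10 − 1 = 0, which agrees with 1 − 1 + 0 − 0 = 0.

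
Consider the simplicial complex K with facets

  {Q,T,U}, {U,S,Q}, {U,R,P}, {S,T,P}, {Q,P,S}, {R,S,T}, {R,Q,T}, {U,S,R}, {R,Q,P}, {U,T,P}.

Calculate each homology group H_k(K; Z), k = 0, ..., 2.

Take the total order P < Q < R < S < T < U on the vertex set. Then K (dimension 2) consists of the simplices:

  0-simplices (6): P, Q, R, S, T, U
  1-simplices (15): PQ, PR, PS, PT, PU, QR, QS, QT, QU, RS, RT, RU, ST, SU, TU
  2-simplices (10): PQR, PQS, PRU, PST, PTU, QRT, QSU, QTU, RST, RSU

giving chain groups C_0 ≅ Z^6, C_1 ≅ Z^15, C_2 ≅ Z^10.

∂_1: C_1 → C_0 is given by ∂[p,q] = [q] − [p]. For instance
  ∂ST = T − S.
The resulting 6×15 matrix has rank 5, and its Smith normal form has invariant factors (1,1,1,1,1).

The boundary map ∂_2: C_2 → C_1 maps a triangle to the signed sum of its edges. For instance
  ∂QSU = SU − QU + QS,
  ∂PQR = QR − PR + PQ.
The 15×10 boundary matrix has rank 10 and Smith normal form diag(1,1,1,1,1,1,1,1,1,2).

From H_k ≅ ker(∂_k) / im(∂_{k+1}) we obtain:

  H_0: rank C_0 − rank ∂_1 = 6 − 5 = 1, and the invariant factors of ∂_1 are all 1, so H_0 ≅ Z.
  H_1: rank ker ∂_1 − rank ∂_2 = (15 − 5) − 10 = 0, and ∂_2 has invariant factor 2 > 1, so H_1 ≅ Z/2.
  H_2: rank ker ∂_2 − rank ∂_3 = (10 − 10) − 0 = 0, and there is no ∂_3, so H_2 ≅ 0.

As a check, the Euler characteristic is 6 − 15 + 10 = 1, which agrees with 1 − 0 + 0 = 1.

H_0 ≅ Z,  H_1 ≅ Z/2,  H_2 = 0.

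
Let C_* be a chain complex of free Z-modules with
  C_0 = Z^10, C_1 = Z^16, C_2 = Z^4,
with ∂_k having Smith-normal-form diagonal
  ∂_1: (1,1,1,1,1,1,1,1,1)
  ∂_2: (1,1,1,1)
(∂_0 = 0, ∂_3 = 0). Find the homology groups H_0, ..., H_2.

H_0: b_0 = 10 − 0 − 9 = 1; torsion from ∂_1 factors > 1: none. So H_0 = Z.
H_1: b_1 = 16 − 9 − 4 = 3; torsion from ∂_2 factors > 1: none. So H_1 = Z^3.
H_2: b_2 = 4 − 4 − 0 = 0; torsion from ∂_3 factors > 1: none. So H_2 = 0.

H_0 = Z,  H_1 = Z^3,  H_2 = 0.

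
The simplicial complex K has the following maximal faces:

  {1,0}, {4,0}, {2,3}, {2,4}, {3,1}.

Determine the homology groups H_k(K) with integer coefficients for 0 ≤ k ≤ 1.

H_0 = Z,  H_1 = Z.

K has 5 vertices, 5 edges.
rank ∂_0 = 0, rank ∂_1 = 4 ⇒ b_0 = 5 − 0 − 4 = 1; all invariant factors of ∂_1 are 1 so no torsion. So H_0 ≅ Z.
rank ∂_1 = 4, rank ∂_2 = 0 ⇒ b_1 = 5 − 4 − 0 = 1. So H_1 ≅ Z.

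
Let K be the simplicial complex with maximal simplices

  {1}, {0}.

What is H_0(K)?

H_0 ≅ Z^2.

Order the vertices as 0 < 1. Listing each simplex with vertices in this order, K has dimension 0 with simplices:

  0-simplices (2): [0], [1]

Hence C_0 ≅ Z^2.

Computing H_k = (kernel of ∂_k) / (image of ∂_{k+1}):

  H_0: rank C_0 − rank ∂_1 = 2 − 0 = 2, and there is no ∂_1, so H_0 ≅ Z^2.

(K is a triangulation of a set of 2 points.)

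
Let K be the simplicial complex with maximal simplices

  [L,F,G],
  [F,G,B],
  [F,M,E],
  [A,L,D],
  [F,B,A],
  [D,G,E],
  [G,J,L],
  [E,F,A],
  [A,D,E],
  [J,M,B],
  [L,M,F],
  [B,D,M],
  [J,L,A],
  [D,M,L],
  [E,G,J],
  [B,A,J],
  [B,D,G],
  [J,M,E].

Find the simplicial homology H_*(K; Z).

H_0 ≅ Z,  H_1 ≅ Z^2,  H_2 ≅ Z.

K has 9 vertices, 27 edges, 18 triangles.
rank ∂_0 = 0, rank ∂_1 = 8 ⇒ b_0 = 9 − 0 − 8 = 1; all invariant factors of ∂_1 are 1 so no torsion. So H_0 ≅ Z.
rank ∂_1 = 8, rank ∂_2 = 17 ⇒ b_1 = 27 − 8 − 17 = 2; all invariant factors of ∂_2 are 1 so no torsion. So H_1 ≅ Z^2.
rank ∂_2 = 17, rank ∂_3 = 0 ⇒ b_2 = 18 − 17 − 0 = 1. So H_2 ≅ Z.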